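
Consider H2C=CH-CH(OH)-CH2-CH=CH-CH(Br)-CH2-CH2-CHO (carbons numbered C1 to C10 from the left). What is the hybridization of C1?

sp^2

C1 is sp2: 3 σ bonds, plus one π bond, 3 electron-density regions.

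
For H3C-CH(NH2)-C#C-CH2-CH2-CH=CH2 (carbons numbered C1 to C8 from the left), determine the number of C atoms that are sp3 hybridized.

C1: sp3 ✓
C2: sp3 ✓
C3: sp
C4: sp
C5: sp3 ✓
C6: sp3 ✓
C7: sp2
C8: sp2
C1, C2, C5, C6 → 4 sp3 carbons.

4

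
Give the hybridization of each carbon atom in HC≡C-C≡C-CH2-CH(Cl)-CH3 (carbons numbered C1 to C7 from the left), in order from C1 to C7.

C1: 2 σ bonds, plus two π bonds — 2 electron domains, sp.
C2: 2 σ bonds, plus two π bonds — 2 electron domains, sp.
C3 (2 σ bonds, plus two π bonds) has steric number 2: sp.
C4 carries 2 σ bonds, plus two π bonds, giving a steric number of 2, so it is sp.
C5 — 4 σ bonds. Steric number 4, so sp3.
C6: 4 σ bonds; 4 regions of electron density → sp3.
C7 has 4 σ bonds: steric number 4 → sp3.

C1 sp, C2 sp, C3 sp, C4 sp, C5 sp3, C6 sp3, C7 sp3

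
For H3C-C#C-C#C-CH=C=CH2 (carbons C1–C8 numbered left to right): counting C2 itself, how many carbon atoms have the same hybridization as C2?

5

C2 is sp (two π bonds).
C1: sp3
C2: sp ✓
C3: sp ✓
C4: sp ✓
C5: sp ✓
C6: sp2
C7: sp ✓
C8: sp2
5 carbons are sp.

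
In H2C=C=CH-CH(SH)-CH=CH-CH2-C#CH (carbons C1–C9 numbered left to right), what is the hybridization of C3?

sp²

C3: 3 σ bonds, plus one π bond; 3 regions of electron density → sp2.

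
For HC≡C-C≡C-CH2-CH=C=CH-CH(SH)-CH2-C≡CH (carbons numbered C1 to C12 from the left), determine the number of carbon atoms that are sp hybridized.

7

C1: sp ✓
C2: sp ✓
C3: sp ✓
C4: sp ✓
C5: sp3
C6: sp2
C7: sp ✓
C8: sp2
C9: sp3
C10: sp3
C11: sp ✓
C12: sp ✓
C1, C2, C3, C4, C7, C11, C12 → 7 sp carbons.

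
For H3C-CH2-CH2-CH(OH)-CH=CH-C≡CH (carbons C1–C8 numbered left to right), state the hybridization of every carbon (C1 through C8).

C1 is sp3: 4 σ bonds, 4 electron-density regions.
C2: 4 σ bonds — 4 electron domains, sp3.
C3: 4 σ bonds — 4 electron domains, sp3.
C4: 4 σ bonds; 4 regions of electron density → sp3.
C5: 3 σ bonds, plus one π bond — 3 electron domains, sp2.
C6 is sp2: 3 σ bonds, plus one π bond, 3 electron-density regions.
C7 is sp: 2 σ bonds, plus two π bonds, 2 electron-density regions.
C8 (2 σ bonds, plus two π bonds) has steric number 2: sp.

C1 sp3, C2 sp3, C3 sp3, C4 sp3, C5 sp2, C6 sp2, C7 sp, C8 sp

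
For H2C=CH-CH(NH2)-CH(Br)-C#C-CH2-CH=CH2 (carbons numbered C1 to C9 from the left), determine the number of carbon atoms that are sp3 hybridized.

C1: sp2
C2: sp2
C3: sp3 ✓
C4: sp3 ✓
C5: sp
C6: sp
C7: sp3 ✓
C8: sp2
C9: sp2
C3, C4, C7 → 3 sp3 carbons.

3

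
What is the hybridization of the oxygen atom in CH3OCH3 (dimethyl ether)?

sp³

Two σ bonds + two lone pairs = steric number 4 → sp3.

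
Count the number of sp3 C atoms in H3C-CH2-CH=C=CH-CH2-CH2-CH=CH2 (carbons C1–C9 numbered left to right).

C1: sp3 ✓
C2: sp3 ✓
C3: sp2
C4: sp
C5: sp2
C6: sp3 ✓
C7: sp3 ✓
C8: sp2
C9: sp2
C1, C2, C6, C7 → 4 sp3 carbons.

4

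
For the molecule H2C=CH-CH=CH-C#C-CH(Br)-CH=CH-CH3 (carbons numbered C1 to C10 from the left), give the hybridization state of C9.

sp²

C9: 3 σ bonds, plus one π bond; 3 regions of electron density → sp2.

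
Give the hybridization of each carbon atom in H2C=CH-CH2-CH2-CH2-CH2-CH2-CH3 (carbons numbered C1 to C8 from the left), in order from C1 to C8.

C1 sp2, C2 sp2, C3 sp3, C4 sp3, C5 sp3, C6 sp3, C7 sp3, C8 sp3

C1 (3 σ bonds, plus one π bond) has steric number 3: sp2.
C2: 3 σ bonds, plus one π bond; 3 regions of electron density → sp2.
C3 has 4 σ bonds: steric number 4 → sp3.
C4 has 4 σ bonds: steric number 4 → sp3.
C5: 4 σ bonds; 4 regions of electron density → sp3.
C6 (4 σ bonds) has steric number 4: sp3.
C7 is sp3: 4 σ bonds, 4 electron-density regions.
C8 (4 σ bonds) has steric number 4: sp3.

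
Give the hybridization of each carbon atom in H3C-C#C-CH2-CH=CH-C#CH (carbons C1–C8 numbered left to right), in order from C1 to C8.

C1 sp3, C2 sp, C3 sp, C4 sp3, C5 sp2, C6 sp2, C7 sp, C8 sp

C1: 4 σ bonds; 4 regions of electron density → sp3.
C2: 2 σ bonds, plus two π bonds — 2 electron domains, sp.
C3 carries 2 σ bonds, plus two π bonds, giving a steric number of 2, so it is sp.
C4 — 4 σ bonds. Steric number 4, so sp3.
C5 is sp2: 3 σ bonds, plus one π bond, 3 electron-density regions.
C6: 3 σ bonds, plus one π bond — 3 electron domains, sp2.
C7: 2 σ bonds, plus two π bonds; 2 regions of electron density → sp.
C8 has 2 σ bonds, plus two π bonds: steric number 2 → sp.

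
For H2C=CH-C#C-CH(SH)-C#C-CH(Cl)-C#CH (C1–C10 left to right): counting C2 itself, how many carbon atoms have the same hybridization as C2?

C2 is sp2 (one π bond).
C1: sp2 ✓
C2: sp2 ✓
C3: sp
C4: sp
C5: sp3
C6: sp
C7: sp
C8: sp3
C9: sp
C10: sp
2 carbons are sp2.

2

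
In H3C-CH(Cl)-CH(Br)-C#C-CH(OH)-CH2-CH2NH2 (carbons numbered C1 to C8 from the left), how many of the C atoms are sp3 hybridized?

C1: sp3 ✓
C2: sp3 ✓
C3: sp3 ✓
C4: sp
C5: sp
C6: sp3 ✓
C7: sp3 ✓
C8: sp3 ✓
C1, C2, C3, C6, C7, C8 → 6 sp3 carbons.

6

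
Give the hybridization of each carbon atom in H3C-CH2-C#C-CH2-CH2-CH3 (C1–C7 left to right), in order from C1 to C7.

C1 sp3, C2 sp3, C3 sp, C4 sp, C5 sp3, C6 sp3, C7 sp3

C1 carries 4 σ bonds, giving a steric number of 4, so it is sp3.
C2: 4 σ bonds — 4 electron domains, sp3.
C3 is sp: 2 σ bonds, plus two π bonds, 2 electron-density regions.
C4 — 2 σ bonds, plus two π bonds. Steric number 2, so sp.
C5: 4 σ bonds — 4 electron domains, sp3.
C6 carries 4 σ bonds, giving a steric number of 4, so it is sp3.
C7 carries 4 σ bonds, giving a steric number of 4, so it is sp3.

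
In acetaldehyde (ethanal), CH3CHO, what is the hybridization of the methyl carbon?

sp^3

The methyl carbon: 4 σ bonds; 4 regions of electron density → sp3.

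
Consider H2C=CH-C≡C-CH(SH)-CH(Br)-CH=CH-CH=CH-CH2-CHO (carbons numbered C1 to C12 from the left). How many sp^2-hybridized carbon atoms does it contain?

7

C1: sp2 ✓
C2: sp2 ✓
C3: sp
C4: sp
C5: sp3
C6: sp3
C7: sp2 ✓
C8: sp2 ✓
C9: sp2 ✓
C10: sp2 ✓
C11: sp3
C12: sp2 ✓
C1, C2, C7, C8, C9, C10, C12 → 7 sp2 carbons.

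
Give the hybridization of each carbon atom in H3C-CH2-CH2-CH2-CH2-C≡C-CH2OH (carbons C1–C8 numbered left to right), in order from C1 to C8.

C1 carries 4 σ bonds, giving a steric number of 4, so it is sp3.
C2 (4 σ bonds) has steric number 4: sp3.
C3 is sp3: 4 σ bonds, 4 electron-density regions.
C4 (4 σ bonds) has steric number 4: sp3.
C5 (4 σ bonds) has steric number 4: sp3.
C6: 2 σ bonds, plus two π bonds — 2 electron domains, sp.
C7 has 2 σ bonds, plus two π bonds: steric number 2 → sp.
C8: 4 σ bonds; 4 regions of electron density → sp3.

C1 sp3, C2 sp3, C3 sp3, C4 sp3, C5 sp3, C6 sp, C7 sp, C8 sp3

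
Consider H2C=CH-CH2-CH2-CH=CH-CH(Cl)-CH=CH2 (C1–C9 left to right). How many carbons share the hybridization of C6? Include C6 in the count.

6

C6 is sp2 (one π bond).
C1: sp2 ✓
C2: sp2 ✓
C3: sp3
C4: sp3
C5: sp2 ✓
C6: sp2 ✓
C7: sp3
C8: sp2 ✓
C9: sp2 ✓
6 carbons are sp2.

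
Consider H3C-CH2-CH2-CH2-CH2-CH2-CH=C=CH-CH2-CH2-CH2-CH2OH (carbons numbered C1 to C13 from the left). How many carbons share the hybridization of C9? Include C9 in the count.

C9 is sp2 (one π bond).
C1: sp3
C2: sp3
C3: sp3
C4: sp3
C5: sp3
C6: sp3
C7: sp2 ✓
C8: sp
C9: sp2 ✓
C10: sp3
C11: sp3
C12: sp3
C13: sp3
2 carbons are sp2.

2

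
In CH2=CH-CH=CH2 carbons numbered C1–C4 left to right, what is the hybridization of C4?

sp^2

C4 has 3 σ bonds, plus one π bond: steric number 3 → sp2.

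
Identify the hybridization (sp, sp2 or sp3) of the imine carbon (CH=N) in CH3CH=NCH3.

The imine carbon (CH=N): 3 σ bonds, plus one π bond — 3 electron domains, sp2.

sp^2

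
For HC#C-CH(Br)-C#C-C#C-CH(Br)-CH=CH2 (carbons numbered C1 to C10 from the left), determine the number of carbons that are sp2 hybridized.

C1: sp
C2: sp
C3: sp3
C4: sp
C5: sp
C6: sp
C7: sp
C8: sp3
C9: sp2 ✓
C10: sp2 ✓
C9, C10 → 2 sp2 carbons.

2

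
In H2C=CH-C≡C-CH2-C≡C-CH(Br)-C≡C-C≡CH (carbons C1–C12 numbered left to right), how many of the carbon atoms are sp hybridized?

8

C1: sp2
C2: sp2
C3: sp ✓
C4: sp ✓
C5: sp3
C6: sp ✓
C7: sp ✓
C8: sp3
C9: sp ✓
C10: sp ✓
C11: sp ✓
C12: sp ✓
C3, C4, C6, C7, C9, C10, C11, C12 → 8 sp carbons.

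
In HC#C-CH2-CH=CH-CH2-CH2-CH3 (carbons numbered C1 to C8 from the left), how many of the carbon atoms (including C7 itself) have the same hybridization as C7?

4

C7 is sp3 (only σ bonds).
C1: sp
C2: sp
C3: sp3 ✓
C4: sp2
C5: sp2
C6: sp3 ✓
C7: sp3 ✓
C8: sp3 ✓
4 carbons are sp3.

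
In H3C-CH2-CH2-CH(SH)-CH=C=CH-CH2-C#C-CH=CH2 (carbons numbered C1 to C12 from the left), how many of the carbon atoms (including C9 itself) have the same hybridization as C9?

3

C9 is sp (two π bonds).
C1: sp3
C2: sp3
C3: sp3
C4: sp3
C5: sp2
C6: sp ✓
C7: sp2
C8: sp3
C9: sp ✓
C10: sp ✓
C11: sp2
C12: sp2
3 carbons are sp.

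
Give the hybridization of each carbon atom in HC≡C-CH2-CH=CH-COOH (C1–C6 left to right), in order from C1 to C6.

C1 sp, C2 sp, C3 sp3, C4 sp2, C5 sp2, C6 sp2

C1 carries 2 σ bonds, plus two π bonds, giving a steric number of 2, so it is sp.
C2 — 2 σ bonds, plus two π bonds. Steric number 2, so sp.
C3 (4 σ bonds) has steric number 4: sp3.
C4 carries 3 σ bonds, plus one π bond, giving a steric number of 3, so it is sp2.
C5 — 3 σ bonds, plus one π bond. Steric number 3, so sp2.
C6 (3 σ bonds, plus one π bond) has steric number 3: sp2.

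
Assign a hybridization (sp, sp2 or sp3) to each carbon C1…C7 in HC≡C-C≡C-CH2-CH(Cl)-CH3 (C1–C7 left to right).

C1 sp, C2 sp, C3 sp, C4 sp, C5 sp3, C6 sp3, C7 sp3

C1 — 2 σ bonds, plus two π bonds. Steric number 2, so sp.
C2 carries 2 σ bonds, plus two π bonds, giving a steric number of 2, so it is sp.
C3 carries 2 σ bonds, plus two π bonds, giving a steric number of 2, so it is sp.
C4: 2 σ bonds, plus two π bonds; 2 regions of electron density → sp.
C5: 4 σ bonds; 4 regions of electron density → sp3.
C6 is sp3: 4 σ bonds, 4 electron-density regions.
C7 has 4 σ bonds: steric number 4 → sp3.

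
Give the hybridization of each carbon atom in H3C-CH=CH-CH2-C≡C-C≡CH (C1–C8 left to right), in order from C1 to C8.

C1 sp3, C2 sp2, C3 sp2, C4 sp3, C5 sp, C6 sp, C7 sp, C8 sp

C1: 4 σ bonds; 4 regions of electron density → sp3.
C2 carries 3 σ bonds, plus one π bond, giving a steric number of 3, so it is sp2.
C3 is sp2: 3 σ bonds, plus one π bond, 3 electron-density regions.
C4 has 4 σ bonds: steric number 4 → sp3.
C5: 2 σ bonds, plus two π bonds — 2 electron domains, sp.
C6 is sp: 2 σ bonds, plus two π bonds, 2 electron-density regions.
C7: 2 σ bonds, plus two π bonds — 2 electron domains, sp.
C8 carries 2 σ bonds, plus two π bonds, giving a steric number of 2, so it is sp.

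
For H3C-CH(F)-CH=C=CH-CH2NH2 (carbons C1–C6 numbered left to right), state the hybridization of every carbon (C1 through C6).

C1 carries 4 σ bonds, giving a steric number of 4, so it is sp3.
C2 carries 4 σ bonds, giving a steric number of 4, so it is sp3.
C3 is sp2: 3 σ bonds, plus one π bond, 3 electron-density regions.
C4 is sp: 2 σ bonds, plus two π bonds, 2 electron-density regions.
C5 — 3 σ bonds, plus one π bond. Steric number 3, so sp2.
C6: 4 σ bonds; 4 regions of electron density → sp3.

C1 sp3, C2 sp3, C3 sp2, C4 sp, C5 sp2, C6 sp3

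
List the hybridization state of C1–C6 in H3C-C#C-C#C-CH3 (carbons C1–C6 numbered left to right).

C1 sp3, C2 sp, C3 sp, C4 sp, C5 sp, C6 sp3

C1 — 4 σ bonds. Steric number 4, so sp3.
C2 is sp: 2 σ bonds, plus two π bonds, 2 electron-density regions.
C3 — 2 σ bonds, plus two π bonds. Steric number 2, so sp.
C4: 2 σ bonds, plus two π bonds — 2 electron domains, sp.
C5 has 2 σ bonds, plus two π bonds: steric number 2 → sp.
C6 — 4 σ bonds. Steric number 4, so sp3.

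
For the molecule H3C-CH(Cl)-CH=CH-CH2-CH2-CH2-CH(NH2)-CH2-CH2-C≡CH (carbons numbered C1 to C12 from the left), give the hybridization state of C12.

sp

C12 is sp: 2 σ bonds, plus two π bonds, 2 electron-density regions.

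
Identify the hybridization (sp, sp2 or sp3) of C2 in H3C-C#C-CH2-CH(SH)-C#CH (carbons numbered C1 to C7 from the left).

sp

C2 (2 σ bonds, plus two π bonds) has steric number 2: sp.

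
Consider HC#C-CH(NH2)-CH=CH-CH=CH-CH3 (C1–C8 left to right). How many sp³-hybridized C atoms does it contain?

2

C1: sp
C2: sp
C3: sp3 ✓
C4: sp2
C5: sp2
C6: sp2
C7: sp2
C8: sp3 ✓
C3, C8 → 2 sp3 carbons.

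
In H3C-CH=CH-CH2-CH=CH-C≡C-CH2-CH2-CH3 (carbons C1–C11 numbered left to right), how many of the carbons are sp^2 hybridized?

4

C1: sp3
C2: sp2 ✓
C3: sp2 ✓
C4: sp3
C5: sp2 ✓
C6: sp2 ✓
C7: sp
C8: sp
C9: sp3
C10: sp3
C11: sp3
C2, C3, C5, C6 → 4 sp2 carbons.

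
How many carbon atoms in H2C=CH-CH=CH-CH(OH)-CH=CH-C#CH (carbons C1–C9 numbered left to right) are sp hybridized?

C1: sp2
C2: sp2
C3: sp2
C4: sp2
C5: sp3
C6: sp2
C7: sp2
C8: sp ✓
C9: sp ✓
C8, C9 → 2 sp carbons.

2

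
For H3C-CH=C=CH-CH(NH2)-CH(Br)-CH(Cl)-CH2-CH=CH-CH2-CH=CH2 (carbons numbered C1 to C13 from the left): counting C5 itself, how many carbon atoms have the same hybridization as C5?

C5 is sp3 (only σ bonds).
C1: sp3 ✓
C2: sp2
C3: sp
C4: sp2
C5: sp3 ✓
C6: sp3 ✓
C7: sp3 ✓
C8: sp3 ✓
C9: sp2
C10: sp2
C11: sp3 ✓
C12: sp2
C13: sp2
6 carbons are sp3.

6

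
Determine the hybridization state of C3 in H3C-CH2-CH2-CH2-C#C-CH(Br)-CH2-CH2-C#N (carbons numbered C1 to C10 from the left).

sp^3

C3 — 4 σ bonds. Steric number 4, so sp3.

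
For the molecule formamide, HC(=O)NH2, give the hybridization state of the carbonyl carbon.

The carbonyl carbon has 3 σ bonds, plus one π bond: steric number 3 → sp2.

sp^2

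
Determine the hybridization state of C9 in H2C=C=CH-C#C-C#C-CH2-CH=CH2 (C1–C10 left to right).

sp2

C9: 3 σ bonds, plus one π bond; 3 regions of electron density → sp2.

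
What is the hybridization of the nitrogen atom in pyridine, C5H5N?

N has two σ bonds and one lone pair in the ring plane (steric number 3 → sp2); its p orbital contributes one electron to the aromatic π system via the C=N double bond.

sp^2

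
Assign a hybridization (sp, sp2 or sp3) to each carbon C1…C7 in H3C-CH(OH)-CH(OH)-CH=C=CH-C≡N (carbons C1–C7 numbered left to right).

C1 sp3, C2 sp3, C3 sp3, C4 sp2, C5 sp, C6 sp2, C7 sp

C1 is sp3: 4 σ bonds, 4 electron-density regions.
C2: 4 σ bonds; 4 regions of electron density → sp3.
C3: 4 σ bonds — 4 electron domains, sp3.
C4: 3 σ bonds, plus one π bond; 3 regions of electron density → sp2.
C5 (2 σ bonds, plus two π bonds) has steric number 2: sp.
C6 — 3 σ bonds, plus one π bond. Steric number 3, so sp2.
C7: 2 σ bonds, plus two π bonds — 2 electron domains, sp.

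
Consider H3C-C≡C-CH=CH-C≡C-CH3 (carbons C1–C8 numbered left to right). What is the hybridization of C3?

C3: 2 σ bonds, plus two π bonds; 2 regions of electron density → sp.

sp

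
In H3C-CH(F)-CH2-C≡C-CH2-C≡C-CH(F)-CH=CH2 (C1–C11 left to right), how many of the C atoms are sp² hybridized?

C1: sp3
C2: sp3
C3: sp3
C4: sp
C5: sp
C6: sp3
C7: sp
C8: sp
C9: sp3
C10: sp2 ✓
C11: sp2 ✓
C10, C11 → 2 sp2 carbons.

2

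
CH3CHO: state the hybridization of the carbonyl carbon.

The carbonyl carbon is sp2: 3 σ bonds, plus one π bond, 3 electron-density regions.

sp²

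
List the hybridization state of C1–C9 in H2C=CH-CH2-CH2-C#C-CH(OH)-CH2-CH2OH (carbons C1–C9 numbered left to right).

C1 — 3 σ bonds, plus one π bond. Steric number 3, so sp2.
C2: 3 σ bonds, plus one π bond — 3 electron domains, sp2.
C3 (4 σ bonds) has steric number 4: sp3.
C4 carries 4 σ bonds, giving a steric number of 4, so it is sp3.
C5 (2 σ bonds, plus two π bonds) has steric number 2: sp.
C6 has 2 σ bonds, plus two π bonds: steric number 2 → sp.
C7 (4 σ bonds) has steric number 4: sp3.
C8 — 4 σ bonds. Steric number 4, so sp3.
C9 — 4 σ bonds. Steric number 4, so sp3.

C1 sp2, C2 sp2, C3 sp3, C4 sp3, C5 sp, C6 sp, C7 sp3, C8 sp3, C9 sp3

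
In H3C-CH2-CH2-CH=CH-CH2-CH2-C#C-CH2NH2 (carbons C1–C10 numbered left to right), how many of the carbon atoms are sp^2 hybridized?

2

C1: sp3
C2: sp3
C3: sp3
C4: sp2 ✓
C5: sp2 ✓
C6: sp3
C7: sp3
C8: sp
C9: sp
C10: sp3
C4, C5 → 2 sp2 carbons.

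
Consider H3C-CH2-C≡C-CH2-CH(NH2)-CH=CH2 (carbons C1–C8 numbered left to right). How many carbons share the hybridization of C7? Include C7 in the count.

2

C7 is sp2 (one π bond).
C1: sp3
C2: sp3
C3: sp
C4: sp
C5: sp3
C6: sp3
C7: sp2 ✓
C8: sp2 ✓
2 carbons are sp2.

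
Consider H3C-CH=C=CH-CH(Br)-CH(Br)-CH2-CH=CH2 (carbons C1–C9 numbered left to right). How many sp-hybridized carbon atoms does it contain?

C1: sp3
C2: sp2
C3: sp ✓
C4: sp2
C5: sp3
C6: sp3
C7: sp3
C8: sp2
C9: sp2
C3 → 1 sp carbon.

1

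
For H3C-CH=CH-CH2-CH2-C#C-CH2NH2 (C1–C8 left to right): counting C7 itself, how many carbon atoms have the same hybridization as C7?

2

C7 is sp (two π bonds).
C1: sp3
C2: sp2
C3: sp2
C4: sp3
C5: sp3
C6: sp ✓
C7: sp ✓
C8: sp3
2 carbons are sp.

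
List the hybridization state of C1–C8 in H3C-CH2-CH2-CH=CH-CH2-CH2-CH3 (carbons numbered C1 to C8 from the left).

C1: 4 σ bonds; 4 regions of electron density → sp3.
C2: 4 σ bonds — 4 electron domains, sp3.
C3 carries 4 σ bonds, giving a steric number of 4, so it is sp3.
C4 has 3 σ bonds, plus one π bond: steric number 3 → sp2.
C5: 3 σ bonds, plus one π bond; 3 regions of electron density → sp2.
C6: 4 σ bonds; 4 regions of electron density → sp3.
C7 has 4 σ bonds: steric number 4 → sp3.
C8 (4 σ bonds) has steric number 4: sp3.

C1 sp3, C2 sp3, C3 sp3, C4 sp2, C5 sp2, C6 sp3, C7 sp3, C8 sp3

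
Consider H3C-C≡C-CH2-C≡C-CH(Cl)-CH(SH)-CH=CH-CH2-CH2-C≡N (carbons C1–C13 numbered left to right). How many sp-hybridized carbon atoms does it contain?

C1: sp3
C2: sp ✓
C3: sp ✓
C4: sp3
C5: sp ✓
C6: sp ✓
C7: sp3
C8: sp3
C9: sp2
C10: sp2
C11: sp3
C12: sp3
C13: sp ✓
C2, C3, C5, C6, C13 → 5 sp carbons.

5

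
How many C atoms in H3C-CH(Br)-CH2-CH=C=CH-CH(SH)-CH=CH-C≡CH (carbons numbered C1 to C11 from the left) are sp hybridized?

C1: sp3
C2: sp3
C3: sp3
C4: sp2
C5: sp ✓
C6: sp2
C7: sp3
C8: sp2
C9: sp2
C10: sp ✓
C11: sp ✓
C5, C10, C11 → 3 sp carbons.

3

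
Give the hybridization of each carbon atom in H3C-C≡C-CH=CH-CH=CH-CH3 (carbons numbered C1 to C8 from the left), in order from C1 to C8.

C1: 4 σ bonds; 4 regions of electron density → sp3.
C2 carries 2 σ bonds, plus two π bonds, giving a steric number of 2, so it is sp.
C3 (2 σ bonds, plus two π bonds) has steric number 2: sp.
C4 (3 σ bonds, plus one π bond) has steric number 3: sp2.
C5: 3 σ bonds, plus one π bond; 3 regions of electron density → sp2.
C6 (3 σ bonds, plus one π bond) has steric number 3: sp2.
C7 — 3 σ bonds, plus one π bond. Steric number 3, so sp2.
C8: 4 σ bonds — 4 electron domains, sp3.

C1 sp3, C2 sp, C3 sp, C4 sp2, C5 sp2, C6 sp2, C7 sp2, C8 sp3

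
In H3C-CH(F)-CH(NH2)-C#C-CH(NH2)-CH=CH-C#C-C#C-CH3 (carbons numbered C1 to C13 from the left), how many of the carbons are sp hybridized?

C1: sp3
C2: sp3
C3: sp3
C4: sp ✓
C5: sp ✓
C6: sp3
C7: sp2
C8: sp2
C9: sp ✓
C10: sp ✓
C11: sp ✓
C12: sp ✓
C13: sp3
C4, C5, C9, C10, C11, C12 → 6 sp carbons.

6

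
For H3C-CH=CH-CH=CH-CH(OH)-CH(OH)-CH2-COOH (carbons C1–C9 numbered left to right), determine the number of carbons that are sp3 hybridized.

4

C1: sp3 ✓
C2: sp2
C3: sp2
C4: sp2
C5: sp2
C6: sp3 ✓
C7: sp3 ✓
C8: sp3 ✓
C9: sp2
C1, C6, C7, C8 → 4 sp3 carbons.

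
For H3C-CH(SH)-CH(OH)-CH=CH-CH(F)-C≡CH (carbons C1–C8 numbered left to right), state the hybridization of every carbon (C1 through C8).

C1 sp3, C2 sp3, C3 sp3, C4 sp2, C5 sp2, C6 sp3, C7 sp, C8 sp

C1 has 4 σ bonds: steric number 4 → sp3.
C2: 4 σ bonds — 4 electron domains, sp3.
C3 has 4 σ bonds: steric number 4 → sp3.
C4 (3 σ bonds, plus one π bond) has steric number 3: sp2.
C5: 3 σ bonds, plus one π bond — 3 electron domains, sp2.
C6: 4 σ bonds; 4 regions of electron density → sp3.
C7 — 2 σ bonds, plus two π bonds. Steric number 2, so sp.
C8 carries 2 σ bonds, plus two π bonds, giving a steric number of 2, so it is sp.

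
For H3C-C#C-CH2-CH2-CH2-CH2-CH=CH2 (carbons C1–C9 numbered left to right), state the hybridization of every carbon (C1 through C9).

C1 sp3, C2 sp, C3 sp, C4 sp3, C5 sp3, C6 sp3, C7 sp3, C8 sp2, C9 sp2

C1 carries 4 σ bonds, giving a steric number of 4, so it is sp3.
C2: 2 σ bonds, plus two π bonds; 2 regions of electron density → sp.
C3 carries 2 σ bonds, plus two π bonds, giving a steric number of 2, so it is sp.
C4 is sp3: 4 σ bonds, 4 electron-density regions.
C5 is sp3: 4 σ bonds, 4 electron-density regions.
C6 (4 σ bonds) has steric number 4: sp3.
C7: 4 σ bonds — 4 electron domains, sp3.
C8 carries 3 σ bonds, plus one π bond, giving a steric number of 3, so it is sp2.
C9 — 3 σ bonds, plus one π bond. Steric number 3, so sp2.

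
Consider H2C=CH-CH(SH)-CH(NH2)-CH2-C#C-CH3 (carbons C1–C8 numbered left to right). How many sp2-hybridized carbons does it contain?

2

C1: sp2 ✓
C2: sp2 ✓
C3: sp3
C4: sp3
C5: sp3
C6: sp
C7: sp
C8: sp3
C1, C2 → 2 sp2 carbons.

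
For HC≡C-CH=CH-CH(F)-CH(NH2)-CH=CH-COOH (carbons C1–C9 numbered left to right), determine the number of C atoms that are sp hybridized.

2

C1: sp ✓
C2: sp ✓
C3: sp2
C4: sp2
C5: sp3
C6: sp3
C7: sp2
C8: sp2
C9: sp2
C1, C2 → 2 sp carbons.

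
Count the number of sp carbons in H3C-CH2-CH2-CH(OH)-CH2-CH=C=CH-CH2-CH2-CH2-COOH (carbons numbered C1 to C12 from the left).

1

C1: sp3
C2: sp3
C3: sp3
C4: sp3
C5: sp3
C6: sp2
C7: sp ✓
C8: sp2
C9: sp3
C10: sp3
C11: sp3
C12: sp2
C7 → 1 sp carbon.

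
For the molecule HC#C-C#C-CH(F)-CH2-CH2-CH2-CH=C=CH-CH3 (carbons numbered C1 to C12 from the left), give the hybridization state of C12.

C12: 4 σ bonds; 4 regions of electron density → sp3.

sp^3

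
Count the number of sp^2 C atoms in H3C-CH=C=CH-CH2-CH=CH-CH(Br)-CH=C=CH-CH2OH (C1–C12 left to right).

C1: sp3
C2: sp2 ✓
C3: sp
C4: sp2 ✓
C5: sp3
C6: sp2 ✓
C7: sp2 ✓
C8: sp3
C9: sp2 ✓
C10: sp
C11: sp2 ✓
C12: sp3
C2, C4, C6, C7, C9, C11 → 6 sp2 carbons.

6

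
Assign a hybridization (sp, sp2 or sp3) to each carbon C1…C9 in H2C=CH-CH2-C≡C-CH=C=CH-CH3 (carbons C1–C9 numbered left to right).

C1 has 3 σ bonds, plus one π bond: steric number 3 → sp2.
C2 — 3 σ bonds, plus one π bond. Steric number 3, so sp2.
C3 has 4 σ bonds: steric number 4 → sp3.
C4 (2 σ bonds, plus two π bonds) has steric number 2: sp.
C5 is sp: 2 σ bonds, plus two π bonds, 2 electron-density regions.
C6 is sp2: 3 σ bonds, plus one π bond, 3 electron-density regions.
C7 (2 σ bonds, plus two π bonds) has steric number 2: sp.
C8 — 3 σ bonds, plus one π bond. Steric number 3, so sp2.
C9: 4 σ bonds; 4 regions of electron density → sp3.

C1 sp2, C2 sp2, C3 sp3, C4 sp, C5 sp, C6 sp2, C7 sp, C8 sp2, C9 sp3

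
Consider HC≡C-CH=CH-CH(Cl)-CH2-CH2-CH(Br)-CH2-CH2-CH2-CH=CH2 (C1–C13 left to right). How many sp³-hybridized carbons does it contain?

C1: sp
C2: sp
C3: sp2
C4: sp2
C5: sp3 ✓
C6: sp3 ✓
C7: sp3 ✓
C8: sp3 ✓
C9: sp3 ✓
C10: sp3 ✓
C11: sp3 ✓
C12: sp2
C13: sp2
C5, C6, C7, C8, C9, C10, C11 → 7 sp3 carbons.

7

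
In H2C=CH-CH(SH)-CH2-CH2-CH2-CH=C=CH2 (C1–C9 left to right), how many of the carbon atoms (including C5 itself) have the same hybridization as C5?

4

C5 is sp3 (only σ bonds).
C1: sp2
C2: sp2
C3: sp3 ✓
C4: sp3 ✓
C5: sp3 ✓
C6: sp3 ✓
C7: sp2
C8: sp
C9: sp2
4 carbons are sp3.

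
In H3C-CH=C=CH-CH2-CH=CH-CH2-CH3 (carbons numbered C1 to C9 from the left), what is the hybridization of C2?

C2 is sp2: 3 σ bonds, plus one π bond, 3 electron-density regions.

sp^2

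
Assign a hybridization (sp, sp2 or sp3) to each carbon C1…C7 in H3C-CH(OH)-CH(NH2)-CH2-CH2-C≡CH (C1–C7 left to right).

C1 carries 4 σ bonds, giving a steric number of 4, so it is sp3.
C2 (4 σ bonds) has steric number 4: sp3.
C3: 4 σ bonds — 4 electron domains, sp3.
C4 has 4 σ bonds: steric number 4 → sp3.
C5 carries 4 σ bonds, giving a steric number of 4, so it is sp3.
C6 is sp: 2 σ bonds, plus two π bonds, 2 electron-density regions.
C7 has 2 σ bonds, plus two π bonds: steric number 2 → sp.

C1 sp3, C2 sp3, C3 sp3, C4 sp3, C5 sp3, C6 sp, C7 sp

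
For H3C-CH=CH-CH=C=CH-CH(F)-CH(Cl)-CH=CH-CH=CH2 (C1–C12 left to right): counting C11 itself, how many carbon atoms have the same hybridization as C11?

C11 is sp2 (one π bond).
C1: sp3
C2: sp2 ✓
C3: sp2 ✓
C4: sp2 ✓
C5: sp
C6: sp2 ✓
C7: sp3
C8: sp3
C9: sp2 ✓
C10: sp2 ✓
C11: sp2 ✓
C12: sp2 ✓
8 carbons are sp2.

8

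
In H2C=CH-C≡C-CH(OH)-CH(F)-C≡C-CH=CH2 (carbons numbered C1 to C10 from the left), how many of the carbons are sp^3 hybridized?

2

C1: sp2
C2: sp2
C3: sp
C4: sp
C5: sp3 ✓
C6: sp3 ✓
C7: sp
C8: sp
C9: sp2
C10: sp2
C5, C6 → 2 sp3 carbons.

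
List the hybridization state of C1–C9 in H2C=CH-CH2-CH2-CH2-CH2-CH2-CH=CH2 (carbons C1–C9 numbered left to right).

C1 carries 3 σ bonds, plus one π bond, giving a steric number of 3, so it is sp2.
C2 has 3 σ bonds, plus one π bond: steric number 3 → sp2.
C3 is sp3: 4 σ bonds, 4 electron-density regions.
C4 — 4 σ bonds. Steric number 4, so sp3.
C5: 4 σ bonds; 4 regions of electron density → sp3.
C6 (4 σ bonds) has steric number 4: sp3.
C7 is sp3: 4 σ bonds, 4 electron-density regions.
C8: 3 σ bonds, plus one π bond — 3 electron domains, sp2.
C9 — 3 σ bonds, plus one π bond. Steric number 3, so sp2.

C1 sp2, C2 sp2, C3 sp3, C4 sp3, C5 sp3, C6 sp3, C7 sp3, C8 sp2, C9 sp2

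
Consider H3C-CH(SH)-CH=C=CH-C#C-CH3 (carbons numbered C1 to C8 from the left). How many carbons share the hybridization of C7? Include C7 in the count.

3

C7 is sp (two π bonds).
C1: sp3
C2: sp3
C3: sp2
C4: sp ✓
C5: sp2
C6: sp ✓
C7: sp ✓
C8: sp3
3 carbons are sp.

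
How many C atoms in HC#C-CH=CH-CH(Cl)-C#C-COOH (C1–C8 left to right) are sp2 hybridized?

C1: sp
C2: sp
C3: sp2 ✓
C4: sp2 ✓
C5: sp3
C6: sp
C7: sp
C8: sp2 ✓
C3, C4, C8 → 3 sp2 carbons.

3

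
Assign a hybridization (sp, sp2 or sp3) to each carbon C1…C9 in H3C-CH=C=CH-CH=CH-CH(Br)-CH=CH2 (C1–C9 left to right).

C1 (4 σ bonds) has steric number 4: sp3.
C2 (3 σ bonds, plus one π bond) has steric number 3: sp2.
C3 has 2 σ bonds, plus two π bonds: steric number 2 → sp.
C4: 3 σ bonds, plus one π bond — 3 electron domains, sp2.
C5 has 3 σ bonds, plus one π bond: steric number 3 → sp2.
C6 (3 σ bonds, plus one π bond) has steric number 3: sp2.
C7: 4 σ bonds — 4 electron domains, sp3.
C8 — 3 σ bonds, plus one π bond. Steric number 3, so sp2.
C9 (3 σ bonds, plus one π bond) has steric number 3: sp2.

C1 sp3, C2 sp2, C3 sp, C4 sp2, C5 sp2, C6 sp2, C7 sp3, C8 sp2, C9 sp2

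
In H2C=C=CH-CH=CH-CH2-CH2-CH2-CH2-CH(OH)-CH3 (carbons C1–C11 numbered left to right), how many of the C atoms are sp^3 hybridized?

6

C1: sp2
C2: sp
C3: sp2
C4: sp2
C5: sp2
C6: sp3 ✓
C7: sp3 ✓
C8: sp3 ✓
C9: sp3 ✓
C10: sp3 ✓
C11: sp3 ✓
C6, C7, C8, C9, C10, C11 → 6 sp3 carbons.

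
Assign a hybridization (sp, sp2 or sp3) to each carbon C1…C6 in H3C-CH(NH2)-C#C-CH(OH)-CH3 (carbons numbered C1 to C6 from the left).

C1 carries 4 σ bonds, giving a steric number of 4, so it is sp3.
C2: 4 σ bonds; 4 regions of electron density → sp3.
C3 carries 2 σ bonds, plus two π bonds, giving a steric number of 2, so it is sp.
C4 carries 2 σ bonds, plus two π bonds, giving a steric number of 2, so it is sp.
C5: 4 σ bonds; 4 regions of electron density → sp3.
C6 is sp3: 4 σ bonds, 4 electron-density regions.

C1 sp3, C2 sp3, C3 sp, C4 sp, C5 sp3, C6 sp3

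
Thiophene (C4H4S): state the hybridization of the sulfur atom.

sp2

Analogous to furan: one S lone pair in the aromatic π system, S is sp2.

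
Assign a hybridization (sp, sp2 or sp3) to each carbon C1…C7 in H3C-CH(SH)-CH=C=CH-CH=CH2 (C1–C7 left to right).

C1: 4 σ bonds; 4 regions of electron density → sp3.
C2 carries 4 σ bonds, giving a steric number of 4, so it is sp3.
C3: 3 σ bonds, plus one π bond — 3 electron domains, sp2.
C4 has 2 σ bonds, plus two π bonds: steric number 2 → sp.
C5 is sp2: 3 σ bonds, plus one π bond, 3 electron-density regions.
C6 — 3 σ bonds, plus one π bond. Steric number 3, so sp2.
C7 carries 3 σ bonds, plus one π bond, giving a steric number of 3, so it is sp2.

C1 sp3, C2 sp3, C3 sp2, C4 sp, C5 sp2, C6 sp2, C7 sp2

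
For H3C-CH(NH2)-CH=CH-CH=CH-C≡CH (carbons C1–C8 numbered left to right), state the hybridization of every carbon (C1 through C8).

C1 is sp3: 4 σ bonds, 4 electron-density regions.
C2 — 4 σ bonds. Steric number 4, so sp3.
C3 is sp2: 3 σ bonds, plus one π bond, 3 electron-density regions.
C4: 3 σ bonds, plus one π bond; 3 regions of electron density → sp2.
C5 has 3 σ bonds, plus one π bond: steric number 3 → sp2.
C6 (3 σ bonds, plus one π bond) has steric number 3: sp2.
C7 — 2 σ bonds, plus two π bonds. Steric number 2, so sp.
C8: 2 σ bonds, plus two π bonds — 2 electron domains, sp.

C1 sp3, C2 sp3, C3 sp2, C4 sp2, C5 sp2, C6 sp2, C7 sp, C8 sp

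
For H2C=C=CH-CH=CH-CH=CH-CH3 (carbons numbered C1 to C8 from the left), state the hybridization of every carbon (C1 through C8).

C1 sp2, C2 sp, C3 sp2, C4 sp2, C5 sp2, C6 sp2, C7 sp2, C8 sp3

C1: 3 σ bonds, plus one π bond; 3 regions of electron density → sp2.
C2: 2 σ bonds, plus two π bonds — 2 electron domains, sp.
C3: 3 σ bonds, plus one π bond — 3 electron domains, sp2.
C4 carries 3 σ bonds, plus one π bond, giving a steric number of 3, so it is sp2.
C5 (3 σ bonds, plus one π bond) has steric number 3: sp2.
C6 — 3 σ bonds, plus one π bond. Steric number 3, so sp2.
C7 — 3 σ bonds, plus one π bond. Steric number 3, so sp2.
C8 (4 σ bonds) has steric number 4: sp3.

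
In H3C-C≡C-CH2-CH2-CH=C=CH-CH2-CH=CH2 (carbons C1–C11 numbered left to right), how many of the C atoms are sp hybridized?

3

C1: sp3
C2: sp ✓
C3: sp ✓
C4: sp3
C5: sp3
C6: sp2
C7: sp ✓
C8: sp2
C9: sp3
C10: sp2
C11: sp2
C2, C3, C7 → 3 sp carbons.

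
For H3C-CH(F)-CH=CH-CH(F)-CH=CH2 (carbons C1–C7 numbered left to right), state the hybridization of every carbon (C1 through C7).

C1: 4 σ bonds — 4 electron domains, sp3.
C2 has 4 σ bonds: steric number 4 → sp3.
C3: 3 σ bonds, plus one π bond — 3 electron domains, sp2.
C4 has 3 σ bonds, plus one π bond: steric number 3 → sp2.
C5 has 4 σ bonds: steric number 4 → sp3.
C6 is sp2: 3 σ bonds, plus one π bond, 3 electron-density regions.
C7 carries 3 σ bonds, plus one π bond, giving a steric number of 3, so it is sp2.

C1 sp3, C2 sp3, C3 sp2, C4 sp2, C5 sp3, C6 sp2, C7 sp2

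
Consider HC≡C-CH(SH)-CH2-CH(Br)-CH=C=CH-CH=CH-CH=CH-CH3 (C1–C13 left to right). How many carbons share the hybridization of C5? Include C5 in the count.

4

C5 is sp3 (only σ bonds).
C1: sp
C2: sp
C3: sp3 ✓
C4: sp3 ✓
C5: sp3 ✓
C6: sp2
C7: sp
C8: sp2
C9: sp2
C10: sp2
C11: sp2
C12: sp2
C13: sp3 ✓
4 carbons are sp3.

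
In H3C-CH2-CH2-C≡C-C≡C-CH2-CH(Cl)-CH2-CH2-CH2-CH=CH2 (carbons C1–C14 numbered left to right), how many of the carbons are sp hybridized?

4

C1: sp3
C2: sp3
C3: sp3
C4: sp ✓
C5: sp ✓
C6: sp ✓
C7: sp ✓
C8: sp3
C9: sp3
C10: sp3
C11: sp3
C12: sp3
C13: sp2
C14: sp2
C4, C5, C6, C7 → 4 sp carbons.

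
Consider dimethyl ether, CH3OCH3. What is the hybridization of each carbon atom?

sp³

Each carbon atom (4 σ bonds) has steric number 4: sp3.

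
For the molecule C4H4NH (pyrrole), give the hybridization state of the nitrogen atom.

N has three σ bonds; its lone pair occupies the p orbital and is part of the aromatic π system, so N is sp2 (not the sp3 a naive steric count of 4 would give).

sp2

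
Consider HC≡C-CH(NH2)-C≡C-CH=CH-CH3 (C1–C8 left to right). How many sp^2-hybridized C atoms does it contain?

C1: sp
C2: sp
C3: sp3
C4: sp
C5: sp
C6: sp2 ✓
C7: sp2 ✓
C8: sp3
C6, C7 → 2 sp2 carbons.

2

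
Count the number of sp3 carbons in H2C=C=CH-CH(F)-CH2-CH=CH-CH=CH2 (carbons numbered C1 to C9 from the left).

C1: sp2
C2: sp
C3: sp2
C4: sp3 ✓
C5: sp3 ✓
C6: sp2
C7: sp2
C8: sp2
C9: sp2
C4, C5 → 2 sp3 carbons.

2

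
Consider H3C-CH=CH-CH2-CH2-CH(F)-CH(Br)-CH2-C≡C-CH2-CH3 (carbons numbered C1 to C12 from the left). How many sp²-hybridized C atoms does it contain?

C1: sp3
C2: sp2 ✓
C3: sp2 ✓
C4: sp3
C5: sp3
C6: sp3
C7: sp3
C8: sp3
C9: sp
C10: sp
C11: sp3
C12: sp3
C2, C3 → 2 sp2 carbons.

2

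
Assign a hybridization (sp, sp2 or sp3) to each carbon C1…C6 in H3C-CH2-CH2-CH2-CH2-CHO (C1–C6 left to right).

C1 sp3, C2 sp3, C3 sp3, C4 sp3, C5 sp3, C6 sp2

C1 — 4 σ bonds. Steric number 4, so sp3.
C2 (4 σ bonds) has steric number 4: sp3.
C3: 4 σ bonds; 4 regions of electron density → sp3.
C4: 4 σ bonds — 4 electron domains, sp3.
C5: 4 σ bonds; 4 regions of electron density → sp3.
C6 — 3 σ bonds, plus one π bond. Steric number 3, so sp2.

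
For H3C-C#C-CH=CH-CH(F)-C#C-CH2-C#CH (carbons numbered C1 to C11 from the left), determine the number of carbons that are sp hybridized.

6

C1: sp3
C2: sp ✓
C3: sp ✓
C4: sp2
C5: sp2
C6: sp3
C7: sp ✓
C8: sp ✓
C9: sp3
C10: sp ✓
C11: sp ✓
C2, C3, C7, C8, C10, C11 → 6 sp carbons.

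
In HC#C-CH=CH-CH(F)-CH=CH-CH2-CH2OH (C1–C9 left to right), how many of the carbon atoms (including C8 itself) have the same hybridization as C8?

C8 is sp3 (only σ bonds).
C1: sp
C2: sp
C3: sp2
C4: sp2
C5: sp3 ✓
C6: sp2
C7: sp2
C8: sp3 ✓
C9: sp3 ✓
3 carbons are sp3.

3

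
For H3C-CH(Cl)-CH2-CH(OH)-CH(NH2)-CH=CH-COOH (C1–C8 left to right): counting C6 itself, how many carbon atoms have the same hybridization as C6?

3

C6 is sp2 (one π bond).
C1: sp3
C2: sp3
C3: sp3
C4: sp3
C5: sp3
C6: sp2 ✓
C7: sp2 ✓
C8: sp2 ✓
3 carbons are sp2.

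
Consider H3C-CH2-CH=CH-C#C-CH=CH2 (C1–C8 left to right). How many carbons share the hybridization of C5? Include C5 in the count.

2

C5 is sp (two π bonds).
C1: sp3
C2: sp3
C3: sp2
C4: sp2
C5: sp ✓
C6: sp ✓
C7: sp2
C8: sp2
2 carbons are sp.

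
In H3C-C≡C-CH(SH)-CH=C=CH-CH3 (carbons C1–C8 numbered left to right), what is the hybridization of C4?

sp³

C4 (4 σ bonds) has steric number 4: sp3.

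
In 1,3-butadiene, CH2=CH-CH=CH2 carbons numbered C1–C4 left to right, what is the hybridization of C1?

C1: 3 σ bonds, plus one π bond — 3 electron domains, sp2.

sp2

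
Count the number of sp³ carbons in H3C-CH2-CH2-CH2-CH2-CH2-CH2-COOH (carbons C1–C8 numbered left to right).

C1: sp3 ✓
C2: sp3 ✓
C3: sp3 ✓
C4: sp3 ✓
C5: sp3 ✓
C6: sp3 ✓
C7: sp3 ✓
C8: sp2
C1, C2, C3, C4, C5, C6, C7 → 7 sp3 carbons.

7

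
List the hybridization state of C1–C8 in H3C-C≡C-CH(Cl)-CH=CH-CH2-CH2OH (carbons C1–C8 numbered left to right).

C1 is sp3: 4 σ bonds, 4 electron-density regions.
C2: 2 σ bonds, plus two π bonds — 2 electron domains, sp.
C3: 2 σ bonds, plus two π bonds; 2 regions of electron density → sp.
C4 (4 σ bonds) has steric number 4: sp3.
C5 — 3 σ bonds, plus one π bond. Steric number 3, so sp2.
C6 has 3 σ bonds, plus one π bond: steric number 3 → sp2.
C7 — 4 σ bonds. Steric number 4, so sp3.
C8 — 4 σ bonds. Steric number 4, so sp3.

C1 sp3, C2 sp, C3 sp, C4 sp3, C5 sp2, C6 sp2, C7 sp3, C8 sp3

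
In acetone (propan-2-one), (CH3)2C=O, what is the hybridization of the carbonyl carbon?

sp2

The carbonyl carbon (3 σ bonds, plus one π bond) has steric number 3: sp2.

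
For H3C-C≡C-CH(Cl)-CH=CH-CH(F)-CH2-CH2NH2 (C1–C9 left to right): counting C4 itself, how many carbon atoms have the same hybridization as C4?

C4 is sp3 (only σ bonds).
C1: sp3 ✓
C2: sp
C3: sp
C4: sp3 ✓
C5: sp2
C6: sp2
C7: sp3 ✓
C8: sp3 ✓
C9: sp3 ✓
5 carbons are sp3.

5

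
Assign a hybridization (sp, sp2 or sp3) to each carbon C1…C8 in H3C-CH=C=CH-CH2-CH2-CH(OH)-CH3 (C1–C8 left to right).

C1 sp3, C2 sp2, C3 sp, C4 sp2, C5 sp3, C6 sp3, C7 sp3, C8 sp3

C1 — 4 σ bonds. Steric number 4, so sp3.
C2 carries 3 σ bonds, plus one π bond, giving a steric number of 3, so it is sp2.
C3 has 2 σ bonds, plus two π bonds: steric number 2 → sp.
C4: 3 σ bonds, plus one π bond — 3 electron domains, sp2.
C5 is sp3: 4 σ bonds, 4 electron-density regions.
C6: 4 σ bonds; 4 regions of electron density → sp3.
C7 — 4 σ bonds. Steric number 4, so sp3.
C8: 4 σ bonds; 4 regions of electron density → sp3.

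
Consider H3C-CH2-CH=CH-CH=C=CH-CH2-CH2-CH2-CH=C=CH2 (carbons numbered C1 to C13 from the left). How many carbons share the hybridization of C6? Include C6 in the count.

C6 is sp (two π bonds).
C1: sp3
C2: sp3
C3: sp2
C4: sp2
C5: sp2
C6: sp ✓
C7: sp2
C8: sp3
C9: sp3
C10: sp3
C11: sp2
C12: sp ✓
C13: sp2
2 carbons are sp.

2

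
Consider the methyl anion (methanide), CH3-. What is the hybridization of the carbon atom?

sp3

Three σ bonds + one lone pair = steric number 4 → sp3, pyramidal.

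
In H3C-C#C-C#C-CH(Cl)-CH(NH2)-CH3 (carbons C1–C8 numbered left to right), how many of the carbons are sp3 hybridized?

C1: sp3 ✓
C2: sp
C3: sp
C4: sp
C5: sp
C6: sp3 ✓
C7: sp3 ✓
C8: sp3 ✓
C1, C6, C7, C8 → 4 sp3 carbons.

4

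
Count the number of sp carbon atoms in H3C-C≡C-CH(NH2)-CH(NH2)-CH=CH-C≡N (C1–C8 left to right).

3

C1: sp3
C2: sp ✓
C3: sp ✓
C4: sp3
C5: sp3
C6: sp2
C7: sp2
C8: sp ✓
C2, C3, C8 → 3 sp carbons.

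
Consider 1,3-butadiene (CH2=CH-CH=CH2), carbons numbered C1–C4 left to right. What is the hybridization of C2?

C2 (3 σ bonds, plus one π bond) has steric number 3: sp2.

sp²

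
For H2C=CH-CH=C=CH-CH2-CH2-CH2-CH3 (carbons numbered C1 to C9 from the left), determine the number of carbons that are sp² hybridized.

4

C1: sp2 ✓
C2: sp2 ✓
C3: sp2 ✓
C4: sp
C5: sp2 ✓
C6: sp3
C7: sp3
C8: sp3
C9: sp3
C1, C2, C3, C5 → 4 sp2 carbons.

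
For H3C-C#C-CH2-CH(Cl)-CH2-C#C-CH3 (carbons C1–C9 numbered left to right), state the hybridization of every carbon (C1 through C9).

C1 is sp3: 4 σ bonds, 4 electron-density regions.
C2 is sp: 2 σ bonds, plus two π bonds, 2 electron-density regions.
C3: 2 σ bonds, plus two π bonds — 2 electron domains, sp.
C4: 4 σ bonds — 4 electron domains, sp3.
C5 has 4 σ bonds: steric number 4 → sp3.
C6 carries 4 σ bonds, giving a steric number of 4, so it is sp3.
C7 is sp: 2 σ bonds, plus two π bonds, 2 electron-density regions.
C8 carries 2 σ bonds, plus two π bonds, giving a steric number of 2, so it is sp.
C9 is sp3: 4 σ bonds, 4 electron-density regions.

C1 sp3, C2 sp, C3 sp, C4 sp3, C5 sp3, C6 sp3, C7 sp, C8 sp, C9 sp3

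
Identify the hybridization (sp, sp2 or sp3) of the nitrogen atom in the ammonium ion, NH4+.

Four σ bonds, no lone pair → sp3, tetrahedral.

sp³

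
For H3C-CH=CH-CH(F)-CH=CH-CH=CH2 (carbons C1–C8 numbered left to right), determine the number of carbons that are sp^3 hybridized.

C1: sp3 ✓
C2: sp2
C3: sp2
C4: sp3 ✓
C5: sp2
C6: sp2
C7: sp2
C8: sp2
C1, C4 → 2 sp3 carbons.

2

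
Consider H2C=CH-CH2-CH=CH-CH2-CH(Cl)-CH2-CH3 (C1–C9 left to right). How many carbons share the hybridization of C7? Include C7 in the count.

5

C7 is sp3 (only σ bonds).
C1: sp2
C2: sp2
C3: sp3 ✓
C4: sp2
C5: sp2
C6: sp3 ✓
C7: sp3 ✓
C8: sp3 ✓
C9: sp3 ✓
5 carbons are sp3.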